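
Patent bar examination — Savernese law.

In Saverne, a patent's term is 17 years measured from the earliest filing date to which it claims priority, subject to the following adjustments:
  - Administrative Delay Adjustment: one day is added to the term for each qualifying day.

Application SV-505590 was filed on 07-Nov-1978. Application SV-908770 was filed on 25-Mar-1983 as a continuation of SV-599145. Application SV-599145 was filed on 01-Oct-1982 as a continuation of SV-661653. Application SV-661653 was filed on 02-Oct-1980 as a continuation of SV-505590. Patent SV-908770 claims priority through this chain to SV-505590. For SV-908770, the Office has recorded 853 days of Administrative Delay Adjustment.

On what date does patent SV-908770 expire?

March 9, 1998

Earliest priority filing: 7 November 1978.
Base term: 7 November 1978 + 17 years → 7 November 1995.
Administrative Delay Adjustment: +853 days → 9 March 1998.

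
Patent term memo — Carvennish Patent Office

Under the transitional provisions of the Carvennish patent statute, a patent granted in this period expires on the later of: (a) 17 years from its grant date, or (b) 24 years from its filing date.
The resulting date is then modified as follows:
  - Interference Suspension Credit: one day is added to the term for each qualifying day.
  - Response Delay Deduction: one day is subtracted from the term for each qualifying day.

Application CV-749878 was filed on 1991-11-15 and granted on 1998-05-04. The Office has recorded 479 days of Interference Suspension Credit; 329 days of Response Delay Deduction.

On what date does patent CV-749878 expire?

2016-04-13

(a) grant + 17 years → 4 May 2015.
(b) filing + 24 years → 15 November 2015.
Later of the two: 15 November 2015.
Interference Suspension Credit: +479 days → 8 March 2017.
Response Delay Deduction: −329 days → 13 April 2016.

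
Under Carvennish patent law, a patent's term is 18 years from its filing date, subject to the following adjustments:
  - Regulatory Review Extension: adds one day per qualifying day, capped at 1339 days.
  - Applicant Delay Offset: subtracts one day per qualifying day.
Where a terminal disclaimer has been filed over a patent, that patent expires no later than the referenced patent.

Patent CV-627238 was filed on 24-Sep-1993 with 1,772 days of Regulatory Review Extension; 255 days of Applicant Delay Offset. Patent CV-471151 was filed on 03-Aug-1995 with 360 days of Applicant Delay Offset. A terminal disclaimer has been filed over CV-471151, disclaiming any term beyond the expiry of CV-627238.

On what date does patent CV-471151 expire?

August 8, 2012

Natural term of CV-471151:
  Base: filing + 18 years → 3 August 2013.
  Applicant Delay Offset: −360 days → 8 August 2012.
Expiry of referenced patent CV-627238:
  Base: filing + 18 years → 24 September 2011.
  Regulatory Review Extension: 1772 days claimed exceeds the 1339-day cap, so +1339 days → 25 May 2015.
  Applicant Delay Offset: −255 days → 12 September 2014.
Terminal disclaimer: CV-471151 expires on the earlier of 8 August 2012 and 12 September 2014.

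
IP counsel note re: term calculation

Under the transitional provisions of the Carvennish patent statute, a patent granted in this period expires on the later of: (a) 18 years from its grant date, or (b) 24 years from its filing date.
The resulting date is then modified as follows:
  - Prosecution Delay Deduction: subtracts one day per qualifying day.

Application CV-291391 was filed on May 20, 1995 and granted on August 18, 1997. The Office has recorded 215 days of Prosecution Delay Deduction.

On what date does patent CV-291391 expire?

2018-10-17

(a) grant + 18 years → 18 August 2015.
(b) filing + 24 years → 20 May 2019.
Later of the two: 20 May 2019.
Prosecution Delay Deduction: −215 days → 17 October 2018.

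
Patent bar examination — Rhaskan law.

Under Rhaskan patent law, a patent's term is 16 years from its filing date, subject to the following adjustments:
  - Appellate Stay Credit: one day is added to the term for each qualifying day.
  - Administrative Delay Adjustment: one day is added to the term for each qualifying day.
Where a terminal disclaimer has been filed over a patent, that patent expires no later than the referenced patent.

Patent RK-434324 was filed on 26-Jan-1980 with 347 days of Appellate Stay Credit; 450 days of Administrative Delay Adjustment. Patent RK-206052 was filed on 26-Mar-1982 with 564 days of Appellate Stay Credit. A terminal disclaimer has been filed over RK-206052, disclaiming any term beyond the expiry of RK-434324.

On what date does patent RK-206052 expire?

Natural term of RK-206052:
  Base: filing + 16 years → 26 March 1998.
  Appellate Stay Credit: +564 days → 11 October 1999.
Expiry of referenced patent RK-434324:
  Base: filing + 16 years → 26 January 1996.
  Appellate Stay Credit: +347 days → 7 January 1997.
  Administrative Delay Adjustment: +450 days → 2 April 1998.
Terminal disclaimer: RK-206052 expires on the earlier of 11 October 1999 and 2 April 1998.

April 2, 1998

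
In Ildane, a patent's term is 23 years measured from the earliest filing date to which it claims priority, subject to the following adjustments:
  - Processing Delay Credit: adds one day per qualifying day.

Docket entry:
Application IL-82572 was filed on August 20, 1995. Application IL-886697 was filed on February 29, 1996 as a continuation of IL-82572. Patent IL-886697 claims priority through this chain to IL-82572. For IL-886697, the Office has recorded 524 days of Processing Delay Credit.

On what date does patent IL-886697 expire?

2020-01-26

Earliest priority filing: 20 August 1995.
Base term: 20 August 1995 + 23 years → 20 August 2018.
Processing Delay Credit: +524 days → 26 January 2020.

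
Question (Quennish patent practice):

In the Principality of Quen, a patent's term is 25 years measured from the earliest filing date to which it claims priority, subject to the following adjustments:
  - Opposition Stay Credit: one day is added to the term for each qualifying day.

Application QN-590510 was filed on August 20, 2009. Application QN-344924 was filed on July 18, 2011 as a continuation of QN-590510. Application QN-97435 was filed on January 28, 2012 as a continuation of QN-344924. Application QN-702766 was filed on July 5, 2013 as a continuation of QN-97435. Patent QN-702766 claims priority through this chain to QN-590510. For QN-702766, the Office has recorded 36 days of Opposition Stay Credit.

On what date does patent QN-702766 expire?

Earliest priority filing: 20 August 2009.
Base term: 20 August 2009 + 25 years → 20 August 2034.
Opposition Stay Credit: +36 days → 25 September 2034.

September 25, 2034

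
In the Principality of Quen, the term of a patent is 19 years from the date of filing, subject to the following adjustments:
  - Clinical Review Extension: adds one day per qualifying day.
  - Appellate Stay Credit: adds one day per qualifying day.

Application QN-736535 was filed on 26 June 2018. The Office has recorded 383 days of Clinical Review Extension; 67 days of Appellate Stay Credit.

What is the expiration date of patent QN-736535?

Base term: filing date + 19 years → 26 June 2037.
Clinical Review Extension: +383 days → 14 July 2038.
Appellate Stay Credit: +67 days → 19 September 2038.

2038-09-19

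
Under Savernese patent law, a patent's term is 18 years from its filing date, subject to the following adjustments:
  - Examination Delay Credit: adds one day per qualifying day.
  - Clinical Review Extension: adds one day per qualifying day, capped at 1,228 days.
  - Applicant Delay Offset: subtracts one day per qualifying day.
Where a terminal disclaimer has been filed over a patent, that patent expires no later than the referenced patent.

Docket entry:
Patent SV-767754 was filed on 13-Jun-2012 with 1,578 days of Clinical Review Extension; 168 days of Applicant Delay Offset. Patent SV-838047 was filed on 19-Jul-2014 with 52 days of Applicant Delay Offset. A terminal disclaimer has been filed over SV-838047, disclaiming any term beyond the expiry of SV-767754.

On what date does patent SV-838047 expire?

Natural term of SV-838047:
  Base: filing + 18 years → 19 July 2032.
  Applicant Delay Offset: −52 days → 28 May 2032.
Expiry of referenced patent SV-767754:
  Base: filing + 18 years → 13 June 2030.
  Clinical Review Extension: 1578 days claimed exceeds the 1228-day cap, so +1228 days → 23 October 2033.
  Applicant Delay Offset: −168 days → 8 May 2033.
Terminal disclaimer: SV-838047 expires on the earlier of 28 May 2032 and 8 May 2033.

May 28, 2032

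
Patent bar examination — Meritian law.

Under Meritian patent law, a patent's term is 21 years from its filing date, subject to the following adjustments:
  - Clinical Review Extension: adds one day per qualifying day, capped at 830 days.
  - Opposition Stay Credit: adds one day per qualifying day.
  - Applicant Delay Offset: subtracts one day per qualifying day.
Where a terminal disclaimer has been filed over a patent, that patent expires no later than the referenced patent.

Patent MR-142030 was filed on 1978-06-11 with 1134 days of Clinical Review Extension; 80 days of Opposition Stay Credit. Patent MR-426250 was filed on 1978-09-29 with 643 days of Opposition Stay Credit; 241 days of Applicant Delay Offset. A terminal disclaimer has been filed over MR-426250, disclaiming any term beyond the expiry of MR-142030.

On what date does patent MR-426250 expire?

November 4, 2000

Natural term of MR-426250:
  Base: filing + 21 years → 29 September 1999.
  Opposition Stay Credit: +643 days → 3 July 2001.
  Applicant Delay Offset: −241 days → 4 November 2000.
Expiry of referenced patent MR-142030:
  Base: filing + 21 years → 11 June 1999.
  Clinical Review Extension: 1134 days claimed exceeds the 830-day cap, so +830 days → 18 September 2001.
  Opposition Stay Credit: +80 days → 7 December 2001.
Terminal disclaimer: MR-426250 expires on the earlier of 4 November 2000 and 7 December 2001.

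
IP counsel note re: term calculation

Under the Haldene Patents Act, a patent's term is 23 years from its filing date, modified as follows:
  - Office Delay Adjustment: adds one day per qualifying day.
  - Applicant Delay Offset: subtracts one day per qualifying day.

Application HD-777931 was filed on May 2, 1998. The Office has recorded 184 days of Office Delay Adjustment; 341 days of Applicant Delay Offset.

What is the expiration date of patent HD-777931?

Base term: filing date + 23 years → 2 May 2021.
Office Delay Adjustment: +184 days → 2 November 2021.
Applicant Delay Offset: −341 days → 26 November 2020.

November 26, 2020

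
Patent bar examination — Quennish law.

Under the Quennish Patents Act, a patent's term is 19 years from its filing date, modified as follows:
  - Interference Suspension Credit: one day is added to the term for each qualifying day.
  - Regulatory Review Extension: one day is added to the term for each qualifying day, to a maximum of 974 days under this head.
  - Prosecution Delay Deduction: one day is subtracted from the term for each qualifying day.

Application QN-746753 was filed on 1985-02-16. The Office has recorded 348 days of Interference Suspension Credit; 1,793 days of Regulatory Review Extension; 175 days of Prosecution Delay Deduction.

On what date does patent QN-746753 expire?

2007-04-08

Base term: filing date + 19 years → 16 February 2004.
Interference Suspension Credit: +348 days → 29 January 2005.
Regulatory Review Extension: 1793 days claimed exceeds the 974-day cap, so +974 days → 30 September 2007.
Prosecution Delay Deduction: −175 days → 8 April 2007.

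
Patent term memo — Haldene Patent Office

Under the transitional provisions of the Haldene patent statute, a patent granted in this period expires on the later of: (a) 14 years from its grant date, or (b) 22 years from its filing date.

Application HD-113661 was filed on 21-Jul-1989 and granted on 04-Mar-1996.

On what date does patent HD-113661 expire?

(a) grant + 14 years → 4 March 2010.
(b) filing + 22 years → 21 July 2011.
Later of the two: 21 July 2011.

2011-07-21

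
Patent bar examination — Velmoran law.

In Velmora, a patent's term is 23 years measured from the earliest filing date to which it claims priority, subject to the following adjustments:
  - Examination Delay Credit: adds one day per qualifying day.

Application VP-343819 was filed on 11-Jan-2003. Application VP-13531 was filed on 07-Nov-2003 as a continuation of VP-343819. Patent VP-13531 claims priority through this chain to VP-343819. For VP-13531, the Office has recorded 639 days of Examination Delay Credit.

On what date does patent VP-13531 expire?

October 12, 2027

Earliest priority filing: 11 January 2003.
Base term: 11 January 2003 + 23 years → 11 January 2026.
Examination Delay Credit: +639 days → 12 October 2027.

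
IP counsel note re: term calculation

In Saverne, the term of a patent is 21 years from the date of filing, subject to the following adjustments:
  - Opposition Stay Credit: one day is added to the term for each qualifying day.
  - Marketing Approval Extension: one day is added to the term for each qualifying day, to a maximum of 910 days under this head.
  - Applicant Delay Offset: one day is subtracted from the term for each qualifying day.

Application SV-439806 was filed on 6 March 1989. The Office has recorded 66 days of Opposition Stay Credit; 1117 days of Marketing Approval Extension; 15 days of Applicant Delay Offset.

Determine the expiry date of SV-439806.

2012-10-22

Base term: filing date + 21 years → 6 March 2010.
Opposition Stay Credit: +66 days → 11 May 2010.
Marketing Approval Extension: 1117 days claimed exceeds the 910-day cap, so +910 days → 6 November 2012.
Applicant Delay Offset: −15 days → 22 October 2012.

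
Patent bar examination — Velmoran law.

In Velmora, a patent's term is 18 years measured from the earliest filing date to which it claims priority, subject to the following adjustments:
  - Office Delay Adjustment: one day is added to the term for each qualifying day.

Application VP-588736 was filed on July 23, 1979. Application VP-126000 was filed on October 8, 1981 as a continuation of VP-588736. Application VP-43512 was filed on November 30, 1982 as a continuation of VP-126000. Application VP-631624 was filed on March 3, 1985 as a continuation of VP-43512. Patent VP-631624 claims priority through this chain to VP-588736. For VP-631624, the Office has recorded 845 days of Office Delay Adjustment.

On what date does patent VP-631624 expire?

Earliest priority filing: 23 July 1979.
Base term: 23 July 1979 + 18 years → 23 July 1997.
Office Delay Adjustment: +845 days → 15 November 1999.

1999-11-15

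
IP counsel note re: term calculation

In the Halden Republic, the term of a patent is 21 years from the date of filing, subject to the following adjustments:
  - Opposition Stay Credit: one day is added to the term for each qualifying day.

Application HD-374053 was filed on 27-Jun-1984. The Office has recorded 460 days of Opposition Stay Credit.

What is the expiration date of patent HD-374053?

2006-09-30

Base term: filing date + 21 years → 27 June 2005.
Opposition Stay Credit: +460 days → 30 September 2006.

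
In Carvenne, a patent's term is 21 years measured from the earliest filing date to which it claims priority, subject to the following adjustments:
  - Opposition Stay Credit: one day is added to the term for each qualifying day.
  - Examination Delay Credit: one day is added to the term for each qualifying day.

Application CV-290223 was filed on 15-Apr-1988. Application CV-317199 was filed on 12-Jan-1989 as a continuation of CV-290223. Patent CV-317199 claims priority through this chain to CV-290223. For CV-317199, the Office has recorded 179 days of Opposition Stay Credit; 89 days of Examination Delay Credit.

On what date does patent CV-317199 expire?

Earliest priority filing: 15 April 1988.
Base term: 15 April 1988 + 21 years → 15 April 2009.
Opposition Stay Credit: +179 days → 11 October 2009.
Examination Delay Credit: +89 days → 8 January 2010.

January 8, 2010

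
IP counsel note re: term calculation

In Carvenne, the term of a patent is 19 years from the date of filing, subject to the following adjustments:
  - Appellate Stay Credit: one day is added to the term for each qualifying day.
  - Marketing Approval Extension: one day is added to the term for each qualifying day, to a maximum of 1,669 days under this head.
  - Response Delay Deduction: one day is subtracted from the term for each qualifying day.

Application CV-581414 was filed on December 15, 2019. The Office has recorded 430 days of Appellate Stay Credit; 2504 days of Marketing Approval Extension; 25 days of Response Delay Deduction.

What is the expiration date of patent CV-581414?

2044-08-19

Base term: filing date + 19 years → 15 December 2038.
Appellate Stay Credit: +430 days → 18 February 2040.
Marketing Approval Extension: 2504 days claimed exceeds the 1669-day cap, so +1669 days → 13 September 2044.
Response Delay Deduction: −25 days → 19 August 2044.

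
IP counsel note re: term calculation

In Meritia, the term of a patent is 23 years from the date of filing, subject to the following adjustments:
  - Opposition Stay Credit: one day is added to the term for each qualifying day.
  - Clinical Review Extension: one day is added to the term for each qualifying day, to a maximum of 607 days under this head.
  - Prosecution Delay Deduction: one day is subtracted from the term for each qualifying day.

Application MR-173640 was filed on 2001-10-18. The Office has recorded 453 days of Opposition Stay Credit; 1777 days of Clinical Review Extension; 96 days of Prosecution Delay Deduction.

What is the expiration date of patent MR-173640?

Base term: filing date + 23 years → 18 October 2024.
Opposition Stay Credit: +453 days → 14 January 2026.
Clinical Review Extension: 1777 days claimed exceeds the 607-day cap, so +607 days → 13 September 2027.
Prosecution Delay Deduction: −96 days → 9 June 2027.

2027-06-09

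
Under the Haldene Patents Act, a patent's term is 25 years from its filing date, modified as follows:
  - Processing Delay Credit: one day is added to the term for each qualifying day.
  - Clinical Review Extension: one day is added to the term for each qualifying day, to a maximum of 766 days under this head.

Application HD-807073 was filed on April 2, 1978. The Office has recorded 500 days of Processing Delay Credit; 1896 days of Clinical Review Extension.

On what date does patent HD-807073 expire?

September 19, 2006

Base term: filing date + 25 years → 2 April 2003.
Processing Delay Credit: +500 days → 14 August 2004.
Clinical Review Extension: 1896 days claimed exceeds the 766-day cap, so +766 days → 19 September 2006.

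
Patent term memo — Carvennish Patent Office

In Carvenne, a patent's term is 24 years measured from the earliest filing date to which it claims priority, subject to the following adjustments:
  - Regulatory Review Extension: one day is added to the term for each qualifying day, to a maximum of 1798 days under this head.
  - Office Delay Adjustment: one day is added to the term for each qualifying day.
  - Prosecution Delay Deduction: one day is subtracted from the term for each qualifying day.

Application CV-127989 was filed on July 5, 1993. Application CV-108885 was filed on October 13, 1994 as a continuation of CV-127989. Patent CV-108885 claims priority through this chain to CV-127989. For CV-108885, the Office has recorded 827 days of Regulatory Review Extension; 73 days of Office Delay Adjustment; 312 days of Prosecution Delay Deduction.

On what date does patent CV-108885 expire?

Earliest priority filing: 5 July 1993.
Base term: 5 July 1993 + 24 years → 5 July 2017.
Regulatory Review Extension: 827 days (within the 1798-day cap) → +827 days → 10 October 2019.
Office Delay Adjustment: +73 days → 22 December 2019.
Prosecution Delay Deduction: −312 days → 13 February 2019.

2019-02-13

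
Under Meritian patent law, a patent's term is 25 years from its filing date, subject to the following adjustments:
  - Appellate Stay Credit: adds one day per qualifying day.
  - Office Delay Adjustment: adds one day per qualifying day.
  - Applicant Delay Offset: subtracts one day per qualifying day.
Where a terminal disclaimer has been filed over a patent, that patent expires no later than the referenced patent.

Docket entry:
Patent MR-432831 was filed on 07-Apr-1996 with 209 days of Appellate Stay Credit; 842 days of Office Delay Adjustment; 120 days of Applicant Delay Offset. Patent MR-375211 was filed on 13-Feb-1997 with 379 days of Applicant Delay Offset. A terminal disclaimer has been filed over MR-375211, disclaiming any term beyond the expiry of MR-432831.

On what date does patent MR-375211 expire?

Natural term of MR-375211:
  Base: filing + 25 years → 13 February 2022.
  Applicant Delay Offset: −379 days → 30 January 2021.
Expiry of referenced patent MR-432831:
  Base: filing + 25 years → 7 April 2021.
  Appellate Stay Credit: +209 days → 2 November 2021.
  Office Delay Adjustment: +842 days → 22 February 2024.
  Applicant Delay Offset: −120 days → 25 October 2023.
Terminal disclaimer: MR-375211 expires on the earlier of 30 January 2021 and 25 October 2023.

January 30, 2021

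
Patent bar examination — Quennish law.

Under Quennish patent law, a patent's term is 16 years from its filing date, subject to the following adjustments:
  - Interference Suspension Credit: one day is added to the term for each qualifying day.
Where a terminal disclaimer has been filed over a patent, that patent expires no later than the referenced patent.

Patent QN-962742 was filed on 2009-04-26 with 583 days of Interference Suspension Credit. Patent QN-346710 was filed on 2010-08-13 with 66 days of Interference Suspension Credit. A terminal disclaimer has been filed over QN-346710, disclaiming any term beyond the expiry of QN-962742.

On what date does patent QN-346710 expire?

Natural term of QN-346710:
  Base: filing + 16 years → 13 August 2026.
  Interference Suspension Credit: +66 days → 18 October 2026.
Expiry of referenced patent QN-962742:
  Base: filing + 16 years → 26 April 2025.
  Interference Suspension Credit: +583 days → 30 November 2026.
Terminal disclaimer: QN-346710 expires on the earlier of 18 October 2026 and 30 November 2026.

October 18, 2026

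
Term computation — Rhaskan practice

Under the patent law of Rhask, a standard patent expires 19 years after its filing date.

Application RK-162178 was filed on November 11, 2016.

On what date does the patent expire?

Filing date + 19 years → 11 November 2035.

November 11, 2035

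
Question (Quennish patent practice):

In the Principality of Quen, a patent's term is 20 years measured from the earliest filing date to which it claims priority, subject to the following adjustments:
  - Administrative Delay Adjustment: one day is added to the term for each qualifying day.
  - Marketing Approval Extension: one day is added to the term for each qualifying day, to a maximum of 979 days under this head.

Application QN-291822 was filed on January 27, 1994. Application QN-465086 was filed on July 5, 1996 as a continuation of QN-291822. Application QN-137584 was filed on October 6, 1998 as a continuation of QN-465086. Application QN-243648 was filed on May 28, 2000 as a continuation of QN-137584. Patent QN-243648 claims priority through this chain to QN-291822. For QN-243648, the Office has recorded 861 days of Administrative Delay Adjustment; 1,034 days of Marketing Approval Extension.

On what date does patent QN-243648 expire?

February 10, 2019

Earliest priority filing: 27 January 1994.
Base term: 27 January 1994 + 20 years → 27 January 2014.
Administrative Delay Adjustment: +861 days → 6 June 2016.
Marketing Approval Extension: 1034 days claimed exceeds the 979-day cap, so +979 days → 10 February 2019.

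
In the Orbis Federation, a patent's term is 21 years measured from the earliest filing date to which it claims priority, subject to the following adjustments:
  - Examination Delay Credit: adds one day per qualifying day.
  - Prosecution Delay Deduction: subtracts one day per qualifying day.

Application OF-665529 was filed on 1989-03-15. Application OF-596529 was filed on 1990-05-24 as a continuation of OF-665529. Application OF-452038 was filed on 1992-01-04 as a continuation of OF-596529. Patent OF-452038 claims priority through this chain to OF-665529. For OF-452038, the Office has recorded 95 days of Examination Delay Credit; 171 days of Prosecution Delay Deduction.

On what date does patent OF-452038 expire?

Earliest priority filing: 15 March 1989.
Base term: 15 March 1989 + 21 years → 15 March 2010.
Examination Delay Credit: +95 days → 18 June 2010.
Prosecution Delay Deduction: −171 days → 29 December 2009.

2009-12-29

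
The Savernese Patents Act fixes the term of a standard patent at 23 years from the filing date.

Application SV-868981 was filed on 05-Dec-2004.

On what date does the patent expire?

December 5, 2027

Filing date + 23 years → 5 December 2027.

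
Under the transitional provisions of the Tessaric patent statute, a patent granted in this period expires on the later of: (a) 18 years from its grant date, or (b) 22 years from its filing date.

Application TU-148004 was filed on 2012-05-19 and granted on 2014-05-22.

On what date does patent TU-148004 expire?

(a) grant + 18 years → 22 May 2032.
(b) filing + 22 years → 19 May 2034.
Later of the two: 19 May 2034.

May 19, 2034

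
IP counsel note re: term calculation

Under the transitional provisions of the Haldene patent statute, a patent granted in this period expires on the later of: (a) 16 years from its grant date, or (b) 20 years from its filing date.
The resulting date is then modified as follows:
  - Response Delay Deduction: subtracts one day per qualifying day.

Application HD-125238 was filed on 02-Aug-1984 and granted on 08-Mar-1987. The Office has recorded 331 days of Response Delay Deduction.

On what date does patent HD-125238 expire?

(a) grant + 16 years → 8 March 2003.
(b) filing + 20 years → 2 August 2004.
Later of the two: 2 August 2004.
Response Delay Deduction: −331 days → 6 September 2003.

2003-09-06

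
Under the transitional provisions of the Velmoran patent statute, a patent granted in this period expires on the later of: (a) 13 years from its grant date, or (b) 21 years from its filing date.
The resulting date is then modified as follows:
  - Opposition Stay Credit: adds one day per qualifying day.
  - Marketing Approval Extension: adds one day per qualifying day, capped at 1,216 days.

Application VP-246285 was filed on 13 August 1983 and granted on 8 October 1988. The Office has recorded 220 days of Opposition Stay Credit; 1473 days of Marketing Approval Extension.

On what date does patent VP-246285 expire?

(a) grant + 13 years → 8 October 2001.
(b) filing + 21 years → 13 August 2004.
Later of the two: 13 August 2004.
Opposition Stay Credit: +220 days → 21 March 2005.
Marketing Approval Extension: 1473 days claimed exceeds the 1216-day cap, so +1216 days → 19 July 2008.

July 19, 2008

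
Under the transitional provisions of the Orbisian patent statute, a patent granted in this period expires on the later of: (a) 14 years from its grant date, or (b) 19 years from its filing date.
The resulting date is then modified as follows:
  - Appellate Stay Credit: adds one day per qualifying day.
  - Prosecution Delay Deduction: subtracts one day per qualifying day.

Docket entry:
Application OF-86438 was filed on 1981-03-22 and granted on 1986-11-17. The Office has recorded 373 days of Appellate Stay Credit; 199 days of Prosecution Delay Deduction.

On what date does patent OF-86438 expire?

May 10, 2001

(a) grant + 14 years → 17 November 2000.
(b) filing + 19 years → 22 March 2000.
Later of the two: 17 November 2000.
Appellate Stay Credit: +373 days → 25 November 2001.
Prosecution Delay Deduction: −199 days → 10 May 2001.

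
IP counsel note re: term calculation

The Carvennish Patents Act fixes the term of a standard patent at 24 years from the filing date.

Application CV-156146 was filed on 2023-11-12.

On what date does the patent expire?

2047-11-12

Filing date + 24 years → 12 November 2047.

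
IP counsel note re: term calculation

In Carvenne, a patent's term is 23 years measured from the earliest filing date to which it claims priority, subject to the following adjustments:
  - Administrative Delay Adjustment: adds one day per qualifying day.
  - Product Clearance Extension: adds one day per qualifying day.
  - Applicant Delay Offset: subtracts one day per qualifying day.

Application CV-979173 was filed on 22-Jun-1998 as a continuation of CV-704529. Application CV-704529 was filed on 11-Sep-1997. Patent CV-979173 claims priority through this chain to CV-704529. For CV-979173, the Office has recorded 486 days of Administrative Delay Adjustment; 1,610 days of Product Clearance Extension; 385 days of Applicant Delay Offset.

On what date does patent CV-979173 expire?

Earliest priority filing: 11 September 1997.
Base term: 11 September 1997 + 23 years → 11 September 2020.
Administrative Delay Adjustment: +486 days → 10 January 2022.
Product Clearance Extension: +1610 days → 8 June 2026.
Applicant Delay Offset: −385 days → 19 May 2025.

May 19, 2025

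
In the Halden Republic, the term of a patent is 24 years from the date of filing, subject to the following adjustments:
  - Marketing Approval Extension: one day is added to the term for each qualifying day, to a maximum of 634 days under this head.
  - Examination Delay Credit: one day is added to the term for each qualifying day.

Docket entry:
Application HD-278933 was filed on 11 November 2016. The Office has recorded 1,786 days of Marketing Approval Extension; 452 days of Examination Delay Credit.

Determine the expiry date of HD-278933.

November 2, 2043

Base term: filing date + 24 years → 11 November 2040.
Marketing Approval Extension: 1786 days claimed exceeds the 634-day cap, so +634 days → 7 August 2042.
Examination Delay Credit: +452 days → 2 November 2043.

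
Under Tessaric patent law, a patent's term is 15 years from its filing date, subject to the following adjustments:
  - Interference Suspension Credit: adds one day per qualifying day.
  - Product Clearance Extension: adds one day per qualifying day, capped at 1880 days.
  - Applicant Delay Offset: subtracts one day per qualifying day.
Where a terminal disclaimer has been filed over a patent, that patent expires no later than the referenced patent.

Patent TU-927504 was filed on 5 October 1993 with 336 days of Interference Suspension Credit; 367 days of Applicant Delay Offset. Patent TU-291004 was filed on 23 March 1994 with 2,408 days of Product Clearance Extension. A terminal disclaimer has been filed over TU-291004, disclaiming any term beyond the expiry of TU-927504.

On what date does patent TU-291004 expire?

September 4, 2008

Natural term of TU-291004:
  Base: filing + 15 years → 23 March 2009.
  Product Clearance Extension: 2408 days claimed exceeds the 1880-day cap, so +1880 days → 16 May 2014.
Expiry of referenced patent TU-927504:
  Base: filing + 15 years → 5 October 2008.
  Interference Suspension Credit: +336 days → 6 September 2009.
  Applicant Delay Offset: −367 days → 4 September 2008.
Terminal disclaimer: TU-291004 expires on the earlier of 16 May 2014 and 4 September 2008.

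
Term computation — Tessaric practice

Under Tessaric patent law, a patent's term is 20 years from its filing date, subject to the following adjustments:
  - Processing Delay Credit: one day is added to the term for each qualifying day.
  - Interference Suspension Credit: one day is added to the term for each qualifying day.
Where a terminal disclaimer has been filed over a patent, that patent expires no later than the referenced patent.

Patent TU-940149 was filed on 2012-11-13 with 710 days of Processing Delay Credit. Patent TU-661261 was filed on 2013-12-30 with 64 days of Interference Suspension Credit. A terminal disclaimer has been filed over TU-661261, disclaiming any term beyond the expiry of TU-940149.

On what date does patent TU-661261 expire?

2034-03-04

Natural term of TU-661261:
  Base: filing + 20 years → 30 December 2033.
  Interference Suspension Credit: +64 days → 4 March 2034.
Expiry of referenced patent TU-940149:
  Base: filing + 20 years → 13 November 2032.
  Processing Delay Credit: +710 days → 24 October 2034.
Terminal disclaimer: TU-661261 expires on the earlier of 4 March 2034 and 24 October 2034.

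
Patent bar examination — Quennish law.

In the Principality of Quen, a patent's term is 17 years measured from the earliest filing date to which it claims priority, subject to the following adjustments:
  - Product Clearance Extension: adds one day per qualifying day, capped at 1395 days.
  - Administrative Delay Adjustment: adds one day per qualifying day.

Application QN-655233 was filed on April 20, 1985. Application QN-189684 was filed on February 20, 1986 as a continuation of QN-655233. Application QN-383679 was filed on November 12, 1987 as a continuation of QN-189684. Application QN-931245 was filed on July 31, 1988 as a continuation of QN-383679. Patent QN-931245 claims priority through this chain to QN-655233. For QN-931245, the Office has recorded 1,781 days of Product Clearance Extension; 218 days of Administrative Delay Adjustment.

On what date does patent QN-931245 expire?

Earliest priority filing: 20 April 1985.
Base term: 20 April 1985 + 17 years → 20 April 2002.
Product Clearance Extension: 1781 days claimed exceeds the 1395-day cap, so +1395 days → 13 February 2006.
Administrative Delay Adjustment: +218 days → 19 September 2006.

September 19, 2006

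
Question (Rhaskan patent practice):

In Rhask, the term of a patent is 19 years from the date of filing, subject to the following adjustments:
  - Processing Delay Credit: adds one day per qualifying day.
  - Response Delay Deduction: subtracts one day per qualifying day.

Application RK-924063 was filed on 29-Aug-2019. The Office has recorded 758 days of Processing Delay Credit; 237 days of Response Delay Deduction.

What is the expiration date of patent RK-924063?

2040-02-01

Base term: filing date + 19 years → 29 August 2038.
Processing Delay Credit: +758 days → 25 September 2040.
Response Delay Deduction: −237 days → 1 February 2040.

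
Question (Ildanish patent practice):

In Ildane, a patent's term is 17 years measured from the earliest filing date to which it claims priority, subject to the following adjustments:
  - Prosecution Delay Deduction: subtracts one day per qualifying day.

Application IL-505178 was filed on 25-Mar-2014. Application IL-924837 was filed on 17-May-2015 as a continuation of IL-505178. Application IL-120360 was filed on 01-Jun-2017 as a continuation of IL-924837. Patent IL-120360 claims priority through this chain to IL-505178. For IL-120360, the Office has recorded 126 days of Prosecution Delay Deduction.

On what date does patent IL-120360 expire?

November 19, 2030

Earliest priority filing: 25 March 2014.
Base term: 25 March 2014 + 17 years → 25 March 2031.
Prosecution Delay Deduction: −126 days → 19 November 2030.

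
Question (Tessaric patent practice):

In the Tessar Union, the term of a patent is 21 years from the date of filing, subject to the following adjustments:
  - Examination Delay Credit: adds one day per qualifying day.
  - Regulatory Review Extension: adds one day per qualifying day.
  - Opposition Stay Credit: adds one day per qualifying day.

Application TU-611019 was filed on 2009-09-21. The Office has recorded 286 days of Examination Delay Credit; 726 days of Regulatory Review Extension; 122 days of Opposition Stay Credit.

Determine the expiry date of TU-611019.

2033-10-29

Base term: filing date + 21 years → 21 September 2030.
Examination Delay Credit: +286 days → 4 July 2031.
Regulatory Review Extension: +726 days → 29 June 2033.
Opposition Stay Credit: +122 days → 29 October 2033.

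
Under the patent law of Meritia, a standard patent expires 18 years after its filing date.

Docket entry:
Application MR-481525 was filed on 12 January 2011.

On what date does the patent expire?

January 12, 2029

Filing date + 18 years → 12 January 2029.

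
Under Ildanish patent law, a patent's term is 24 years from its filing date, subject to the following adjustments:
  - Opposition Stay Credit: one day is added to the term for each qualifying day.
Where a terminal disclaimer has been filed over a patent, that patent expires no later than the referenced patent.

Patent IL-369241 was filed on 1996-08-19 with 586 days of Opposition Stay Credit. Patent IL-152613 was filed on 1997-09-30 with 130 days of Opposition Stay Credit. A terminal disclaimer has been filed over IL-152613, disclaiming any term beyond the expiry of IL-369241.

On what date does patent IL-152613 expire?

Natural term of IL-152613:
  Base: filing + 24 years → 30 September 2021.
  Opposition Stay Credit: +130 days → 7 February 2022.
Expiry of referenced patent IL-369241:
  Base: filing + 24 years → 19 August 2020.
  Opposition Stay Credit: +586 days → 28 March 2022.
Terminal disclaimer: IL-152613 expires on the earlier of 7 February 2022 and 28 March 2022.

February 7, 2022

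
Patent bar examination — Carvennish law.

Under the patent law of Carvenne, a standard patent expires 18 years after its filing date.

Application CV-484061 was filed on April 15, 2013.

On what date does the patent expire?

2031-04-15

Filing date + 18 years → 15 April 2031.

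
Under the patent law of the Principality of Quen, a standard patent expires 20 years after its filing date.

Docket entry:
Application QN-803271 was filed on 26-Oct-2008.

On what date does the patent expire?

2028-10-26

Filing date + 20 years → 26 October 2028.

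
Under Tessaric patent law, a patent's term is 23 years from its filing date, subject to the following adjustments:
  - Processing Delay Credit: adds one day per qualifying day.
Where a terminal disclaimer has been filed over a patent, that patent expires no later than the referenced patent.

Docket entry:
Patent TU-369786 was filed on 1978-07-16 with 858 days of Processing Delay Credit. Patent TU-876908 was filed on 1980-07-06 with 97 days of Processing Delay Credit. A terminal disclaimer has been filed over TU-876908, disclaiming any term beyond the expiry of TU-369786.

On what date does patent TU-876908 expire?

Natural term of TU-876908:
  Base: filing + 23 years → 6 July 2003.
  Processing Delay Credit: +97 days → 11 October 2003.
Expiry of referenced patent TU-369786:
  Base: filing + 23 years → 16 July 2001.
  Processing Delay Credit: +858 days → 21 November 2003.
Terminal disclaimer: TU-876908 expires on the earlier of 11 October 2003 and 21 November 2003.

2003-10-11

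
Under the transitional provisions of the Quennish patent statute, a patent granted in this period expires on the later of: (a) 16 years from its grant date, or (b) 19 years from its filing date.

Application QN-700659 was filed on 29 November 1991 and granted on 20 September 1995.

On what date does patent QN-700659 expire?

(a) grant + 16 years → 20 September 2011.
(b) filing + 19 years → 29 November 2010.
Later of the two: 20 September 2011.

2011-09-20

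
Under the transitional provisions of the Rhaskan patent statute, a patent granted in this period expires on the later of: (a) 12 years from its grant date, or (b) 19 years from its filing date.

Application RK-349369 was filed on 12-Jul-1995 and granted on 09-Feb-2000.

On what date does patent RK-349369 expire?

July 12, 2014

(a) grant + 12 years → 9 February 2012.
(b) filing + 19 years → 12 July 2014.
Later of the two: 12 July 2014.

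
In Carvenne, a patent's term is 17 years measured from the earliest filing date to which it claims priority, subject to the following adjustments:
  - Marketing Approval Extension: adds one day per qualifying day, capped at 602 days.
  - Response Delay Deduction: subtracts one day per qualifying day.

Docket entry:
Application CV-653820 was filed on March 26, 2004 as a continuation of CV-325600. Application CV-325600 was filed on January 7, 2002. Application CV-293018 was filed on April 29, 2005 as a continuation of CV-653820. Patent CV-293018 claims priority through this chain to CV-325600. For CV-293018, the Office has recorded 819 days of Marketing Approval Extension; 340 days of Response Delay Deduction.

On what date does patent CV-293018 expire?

Earliest priority filing: 7 January 2002.
Base term: 7 January 2002 + 17 years → 7 January 2019.
Marketing Approval Extension: 819 days claimed exceeds the 602-day cap, so +602 days → 31 August 2020.
Response Delay Deduction: −340 days → 26 September 2019.

2019-09-26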